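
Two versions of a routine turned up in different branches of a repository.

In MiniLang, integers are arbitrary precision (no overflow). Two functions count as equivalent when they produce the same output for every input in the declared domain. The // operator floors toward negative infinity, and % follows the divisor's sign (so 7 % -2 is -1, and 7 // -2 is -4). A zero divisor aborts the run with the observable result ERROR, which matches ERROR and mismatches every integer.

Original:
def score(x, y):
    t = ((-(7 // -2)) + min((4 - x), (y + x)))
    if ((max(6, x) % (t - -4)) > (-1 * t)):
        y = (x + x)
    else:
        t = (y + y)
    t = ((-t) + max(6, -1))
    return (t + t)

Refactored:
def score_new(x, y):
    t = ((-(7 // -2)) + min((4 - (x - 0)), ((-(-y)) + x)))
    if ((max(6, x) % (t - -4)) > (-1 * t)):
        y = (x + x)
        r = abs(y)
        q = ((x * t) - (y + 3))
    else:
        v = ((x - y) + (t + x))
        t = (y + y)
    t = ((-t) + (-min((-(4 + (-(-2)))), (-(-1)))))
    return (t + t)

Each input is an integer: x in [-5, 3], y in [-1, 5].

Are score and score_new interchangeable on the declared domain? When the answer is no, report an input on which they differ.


Side by side, the visible changes include: min/max/abs usage differs; and arithmetic usage differs; and statement counts differ; and local variable names differ; and constant usage differs.
Tracing x=-3, y=3: score: t := 4 | ((max(6, x) % (t - -4)) > (-1 * t)): true | y := -6 | t := 2 | result 4 | score_new: t := 4 | ((max(6, x) % (t - -4)) > (-1 * t)): true | y := -6 | r := 6 | q := -9 | t := 2 | result 4 — matching result 4.
Across all 63 domain points the two functions coincide.
verdict: equivalent


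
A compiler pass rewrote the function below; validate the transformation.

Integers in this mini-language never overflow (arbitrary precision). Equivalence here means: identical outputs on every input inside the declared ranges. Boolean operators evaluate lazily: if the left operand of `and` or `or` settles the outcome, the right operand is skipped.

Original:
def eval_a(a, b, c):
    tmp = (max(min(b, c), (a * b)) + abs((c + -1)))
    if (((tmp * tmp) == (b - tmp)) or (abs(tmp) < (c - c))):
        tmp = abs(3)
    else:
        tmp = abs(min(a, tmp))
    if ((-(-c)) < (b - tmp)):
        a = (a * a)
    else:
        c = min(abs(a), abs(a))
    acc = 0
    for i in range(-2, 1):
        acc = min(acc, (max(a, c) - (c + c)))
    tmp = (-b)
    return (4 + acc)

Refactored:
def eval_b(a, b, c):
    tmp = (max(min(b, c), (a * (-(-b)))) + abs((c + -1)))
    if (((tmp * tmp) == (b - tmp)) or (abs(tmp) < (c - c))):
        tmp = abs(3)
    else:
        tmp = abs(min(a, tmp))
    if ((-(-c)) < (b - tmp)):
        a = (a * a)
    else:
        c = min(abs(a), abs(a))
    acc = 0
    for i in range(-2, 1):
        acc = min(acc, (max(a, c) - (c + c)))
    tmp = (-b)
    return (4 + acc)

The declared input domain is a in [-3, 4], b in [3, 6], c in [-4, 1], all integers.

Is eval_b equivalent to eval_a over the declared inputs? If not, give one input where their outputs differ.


The two versions differ — the changes include same computation, different form.
Tracing a=-1, b=6, c=-4: eval_a: tmp = 1; (((tmp * tmp) == (b - tmp)) or (abs(tmp) < (c - c))) -> false; tmp = 1; ((-(-c)) < (b - tmp)) -> true; a = 1; acc = 0; [i=-2]; acc = 0; [i=-1]; acc = 0; [i=0]; acc = 0; tmp = -6; return 4 | eval_b: tmp = 1; (((tmp * tmp) == (b - tmp)) or (abs(tmp) < (c - c))) -> false; tmp = 1; ((-(-c)) < (b - tmp)) -> true; a = 1; acc = 0; [i=-2]; acc = 0; [i=-1]; acc = 0; [i=0]; acc = 0; tmp = -6; return 4 — matching result 4.
Checked all 192 inputs in the declared domain: the outputs agree on every one.
verdict: equivalent


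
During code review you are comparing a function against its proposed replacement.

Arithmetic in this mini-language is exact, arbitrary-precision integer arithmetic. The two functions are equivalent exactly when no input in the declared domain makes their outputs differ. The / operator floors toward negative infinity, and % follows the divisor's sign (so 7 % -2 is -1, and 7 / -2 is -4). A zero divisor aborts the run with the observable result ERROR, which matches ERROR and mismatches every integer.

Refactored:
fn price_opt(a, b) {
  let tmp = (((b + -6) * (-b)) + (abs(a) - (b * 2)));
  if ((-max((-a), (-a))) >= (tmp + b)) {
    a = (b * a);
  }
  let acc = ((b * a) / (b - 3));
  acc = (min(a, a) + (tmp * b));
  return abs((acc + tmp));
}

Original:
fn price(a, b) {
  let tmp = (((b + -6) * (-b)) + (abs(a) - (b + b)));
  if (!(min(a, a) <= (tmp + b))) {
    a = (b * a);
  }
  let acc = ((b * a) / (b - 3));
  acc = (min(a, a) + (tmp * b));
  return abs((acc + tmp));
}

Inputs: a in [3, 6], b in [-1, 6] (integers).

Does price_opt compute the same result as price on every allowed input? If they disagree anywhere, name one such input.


Consider the input a=3, b=0.
price: tmp becomes 3; next (!(min(a, a) <= (tmp + b))) evaluates to false; next acc becomes 0; next acc becomes 3; next final value 6
price_opt: tmp becomes 3; next ((-max((-a), (-a))) >= (tmp + b)) evaluates to true; next a becomes 0; next acc becomes 0; next acc becomes 0; next final value 3
6 and 3 differ, so these are not the same function on this domain.
verdict: not equivalent; witness: a=3, b=0


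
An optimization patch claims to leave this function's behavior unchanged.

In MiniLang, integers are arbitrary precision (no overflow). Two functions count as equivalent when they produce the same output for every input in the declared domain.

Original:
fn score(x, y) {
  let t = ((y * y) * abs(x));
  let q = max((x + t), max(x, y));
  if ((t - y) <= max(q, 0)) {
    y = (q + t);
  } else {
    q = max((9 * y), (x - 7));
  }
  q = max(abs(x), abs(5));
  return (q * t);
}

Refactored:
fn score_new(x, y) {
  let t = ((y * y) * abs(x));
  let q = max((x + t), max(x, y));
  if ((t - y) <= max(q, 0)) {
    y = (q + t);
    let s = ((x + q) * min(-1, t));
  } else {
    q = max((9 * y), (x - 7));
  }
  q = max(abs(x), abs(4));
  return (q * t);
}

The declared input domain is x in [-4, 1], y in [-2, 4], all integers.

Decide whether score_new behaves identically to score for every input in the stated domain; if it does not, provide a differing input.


The rewrite breaks on x=-4, y=-2, where the results are 80 and 64.
score: t becomes 16; next q becomes 12; next ((t - y) <= max(q, 0)) evaluates to false; next q becomes -11; next q becomes 5; next final value 80
score_new: t becomes 16; next q becomes 12; next ((t - y) <= max(q, 0)) evaluates to false; next q becomes -11; next q becomes 4; next final value 64
verdict: not equivalent; witness: x=-4, y=-2


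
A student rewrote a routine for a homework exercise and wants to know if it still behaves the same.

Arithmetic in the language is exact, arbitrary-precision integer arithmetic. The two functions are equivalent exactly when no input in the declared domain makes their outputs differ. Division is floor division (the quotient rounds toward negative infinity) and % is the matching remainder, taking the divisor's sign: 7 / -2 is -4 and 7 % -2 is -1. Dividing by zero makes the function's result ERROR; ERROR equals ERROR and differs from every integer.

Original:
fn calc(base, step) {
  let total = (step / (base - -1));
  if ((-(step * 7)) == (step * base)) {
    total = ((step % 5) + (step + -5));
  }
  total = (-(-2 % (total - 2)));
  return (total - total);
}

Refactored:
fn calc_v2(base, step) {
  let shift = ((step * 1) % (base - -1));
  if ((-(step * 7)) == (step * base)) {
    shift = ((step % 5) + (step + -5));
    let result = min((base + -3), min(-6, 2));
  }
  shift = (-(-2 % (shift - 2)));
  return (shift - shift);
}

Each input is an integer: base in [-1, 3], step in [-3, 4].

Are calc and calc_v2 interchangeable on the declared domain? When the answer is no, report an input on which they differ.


Evaluate both at base=0, step=2.
calc: total := 2 | ((-(step * 7)) == (step * base)): false | divide-by-zero, output ERROR
calc_v2: shift := 0 | ((-(step * 7)) == (step * base)): false | shift := 0 | result 0
ERROR != 0, so the rewrite changes behavior.
verdict: not equivalent; witness: base=0, step=2


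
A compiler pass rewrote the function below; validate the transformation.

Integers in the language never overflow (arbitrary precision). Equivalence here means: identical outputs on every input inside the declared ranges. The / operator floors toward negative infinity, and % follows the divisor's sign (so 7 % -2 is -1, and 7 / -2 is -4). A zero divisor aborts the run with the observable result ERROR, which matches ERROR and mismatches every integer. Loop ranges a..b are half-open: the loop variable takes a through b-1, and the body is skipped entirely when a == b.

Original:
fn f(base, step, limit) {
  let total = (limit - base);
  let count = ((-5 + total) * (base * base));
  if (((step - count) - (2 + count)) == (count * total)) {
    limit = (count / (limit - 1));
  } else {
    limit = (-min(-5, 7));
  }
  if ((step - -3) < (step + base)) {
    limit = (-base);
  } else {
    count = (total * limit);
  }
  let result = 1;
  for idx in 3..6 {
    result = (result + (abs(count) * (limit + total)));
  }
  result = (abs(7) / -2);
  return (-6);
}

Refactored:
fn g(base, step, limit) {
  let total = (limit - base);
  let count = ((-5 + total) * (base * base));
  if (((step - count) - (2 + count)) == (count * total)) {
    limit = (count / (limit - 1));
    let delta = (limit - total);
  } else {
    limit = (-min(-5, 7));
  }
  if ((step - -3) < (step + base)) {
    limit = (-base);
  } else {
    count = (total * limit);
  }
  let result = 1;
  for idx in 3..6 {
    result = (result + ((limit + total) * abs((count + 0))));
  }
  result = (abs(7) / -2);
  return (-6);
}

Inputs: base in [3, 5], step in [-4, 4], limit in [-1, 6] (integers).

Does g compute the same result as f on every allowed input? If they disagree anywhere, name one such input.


Although arithmetic usage differs, and constant usage differs, and statement counts differ, and local variable names differ, 216/216 inputs agree.
verdict: equivalent


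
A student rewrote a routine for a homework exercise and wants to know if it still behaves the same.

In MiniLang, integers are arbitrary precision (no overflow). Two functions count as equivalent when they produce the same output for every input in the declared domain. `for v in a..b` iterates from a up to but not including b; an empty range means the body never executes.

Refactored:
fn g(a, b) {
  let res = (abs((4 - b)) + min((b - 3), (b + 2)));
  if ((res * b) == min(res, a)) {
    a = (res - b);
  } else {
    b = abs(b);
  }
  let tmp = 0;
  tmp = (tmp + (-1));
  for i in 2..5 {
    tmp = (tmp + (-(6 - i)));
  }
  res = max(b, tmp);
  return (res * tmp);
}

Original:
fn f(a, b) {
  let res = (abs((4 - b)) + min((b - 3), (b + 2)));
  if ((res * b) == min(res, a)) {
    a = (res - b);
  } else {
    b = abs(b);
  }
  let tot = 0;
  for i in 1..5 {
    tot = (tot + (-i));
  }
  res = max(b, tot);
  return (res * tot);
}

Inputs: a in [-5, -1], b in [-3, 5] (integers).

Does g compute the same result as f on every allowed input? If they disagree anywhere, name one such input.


Reading the diff, among the changes: statement counts differ, plus loop structure differs, plus arithmetic usage differs, plus constant usage differs, plus local variable names differ.
Spot check at a=-1, b=2 — f: res = 1; ((res * b) == min(res, a)) -> false; b = 2; tot = 0; [i=1]; tot = -1; [i=2]; tot = -3; [i=3]; tot = -6; [i=4]; tot = -10; res = 2; return -20. g: res = 1; ((res * b) == min(res, a)) -> false; b = 2; tmp = 0; tmp = -1; [i=2]; tmp = -5; [i=3]; tmp = -8; [i=4]; tmp = -10; res = 2; return -20. Both give -20.
Every one of the 45 inputs gives matching results.
verdict: equivalent


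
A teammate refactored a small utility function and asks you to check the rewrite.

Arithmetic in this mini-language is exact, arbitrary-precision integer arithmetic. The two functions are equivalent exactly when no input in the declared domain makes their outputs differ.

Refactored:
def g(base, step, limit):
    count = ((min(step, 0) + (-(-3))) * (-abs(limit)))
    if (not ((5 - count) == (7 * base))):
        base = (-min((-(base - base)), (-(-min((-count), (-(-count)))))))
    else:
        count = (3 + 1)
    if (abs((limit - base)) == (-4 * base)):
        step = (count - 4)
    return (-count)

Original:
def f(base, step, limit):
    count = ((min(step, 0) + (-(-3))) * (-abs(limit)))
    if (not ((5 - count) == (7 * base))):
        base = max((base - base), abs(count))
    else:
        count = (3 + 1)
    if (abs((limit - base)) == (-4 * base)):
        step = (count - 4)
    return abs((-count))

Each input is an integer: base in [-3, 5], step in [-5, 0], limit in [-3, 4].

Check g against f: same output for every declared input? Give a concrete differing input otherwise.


The rewrite breaks on base=-3, step=-5, limit=-3, where the results are 6 and -6.
f: count becomes 6; next (not ((5 - count) == (7 * base))) evaluates to true; next base becomes 6; next (abs((limit - base)) == (-4 * base)) evaluates to false; next final value 6
g: count becomes 6; next (not ((5 - count) == (7 * base))) evaluates to true; next base becomes 6; next (abs((limit - base)) == (-4 * base)) evaluates to false; next final value -6
verdict: not equivalent; witness: base=-3, step=-5, limit=-3


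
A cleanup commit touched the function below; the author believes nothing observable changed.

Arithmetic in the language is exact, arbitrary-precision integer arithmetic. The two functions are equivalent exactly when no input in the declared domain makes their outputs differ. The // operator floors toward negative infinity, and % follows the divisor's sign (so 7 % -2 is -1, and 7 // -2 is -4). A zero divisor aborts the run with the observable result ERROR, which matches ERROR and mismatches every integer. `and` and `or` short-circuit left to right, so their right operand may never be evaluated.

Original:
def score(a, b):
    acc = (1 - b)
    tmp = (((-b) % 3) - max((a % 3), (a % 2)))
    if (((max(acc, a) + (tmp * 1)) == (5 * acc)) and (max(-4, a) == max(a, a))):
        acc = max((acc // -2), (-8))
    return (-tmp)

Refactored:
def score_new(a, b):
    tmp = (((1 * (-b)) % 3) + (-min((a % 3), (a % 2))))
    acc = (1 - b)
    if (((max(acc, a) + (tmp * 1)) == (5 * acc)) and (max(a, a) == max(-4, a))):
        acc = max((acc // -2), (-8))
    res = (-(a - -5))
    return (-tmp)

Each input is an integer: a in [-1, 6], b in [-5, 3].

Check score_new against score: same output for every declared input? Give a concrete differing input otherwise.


Not equivalent: a=-1, b=-5 separates them (0 vs -1).
score: acc = 6; tmp = 0; (((max(acc, a) + (tmp * 1)) == (5 * acc)) and (max(-4, a) == max(a, a))) -> false; return 0
score_new: tmp = 1; acc = 6; (((max(acc, a) + (tmp * 1)) == (5 * acc)) and (max(a, a) == max(-4, a))) -> false; res = -4; return -1
verdict: not equivalent; witness: a=-1, b=-5


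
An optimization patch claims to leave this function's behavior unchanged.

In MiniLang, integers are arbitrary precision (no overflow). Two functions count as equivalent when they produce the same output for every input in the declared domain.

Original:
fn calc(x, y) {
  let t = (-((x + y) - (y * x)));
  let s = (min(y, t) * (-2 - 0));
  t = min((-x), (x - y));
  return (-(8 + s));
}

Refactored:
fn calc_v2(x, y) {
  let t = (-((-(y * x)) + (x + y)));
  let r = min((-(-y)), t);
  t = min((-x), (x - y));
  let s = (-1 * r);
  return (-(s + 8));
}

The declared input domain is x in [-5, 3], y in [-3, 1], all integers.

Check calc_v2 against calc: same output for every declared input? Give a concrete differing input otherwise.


Evaluate both at x=-5, y=-3.
calc: t := 23 | s := 6 | t := -2 | result -14
calc_v2: t := 23 | r := -3 | t := -2 | s := 3 | result -11
-14 and -11 differ, so these are not the same function on this domain.
verdict: not equivalent; witness: x=-5, y=-3


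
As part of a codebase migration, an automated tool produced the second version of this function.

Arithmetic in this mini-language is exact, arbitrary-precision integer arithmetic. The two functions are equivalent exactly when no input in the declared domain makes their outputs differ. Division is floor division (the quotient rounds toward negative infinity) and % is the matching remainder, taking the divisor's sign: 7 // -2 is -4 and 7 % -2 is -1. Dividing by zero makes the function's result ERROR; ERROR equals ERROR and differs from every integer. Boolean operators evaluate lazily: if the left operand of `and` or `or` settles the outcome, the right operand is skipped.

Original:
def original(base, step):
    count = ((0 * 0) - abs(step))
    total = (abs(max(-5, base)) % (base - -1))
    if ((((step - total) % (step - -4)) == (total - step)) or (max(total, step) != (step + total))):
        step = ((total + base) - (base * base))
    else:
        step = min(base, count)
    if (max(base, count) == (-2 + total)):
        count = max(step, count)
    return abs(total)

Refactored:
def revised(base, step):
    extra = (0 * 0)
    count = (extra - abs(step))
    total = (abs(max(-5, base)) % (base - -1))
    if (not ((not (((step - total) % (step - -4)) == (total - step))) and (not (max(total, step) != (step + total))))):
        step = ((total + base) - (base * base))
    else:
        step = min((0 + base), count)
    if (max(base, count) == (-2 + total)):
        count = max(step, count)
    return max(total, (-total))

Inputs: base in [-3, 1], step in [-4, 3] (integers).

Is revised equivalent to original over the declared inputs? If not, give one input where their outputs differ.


Equivalent — the differences include constant usage differs; also local variable names differ; also min/max/abs usage differs; also boolean connective usage differs; also arithmetic usage differs; also statement counts differ, yet no declared input distinguishes the two.
Spot check at base=-3, step=1 — original: count := -1 | total := -1 | ((((step - total) % (step - -4)) == (total - step)) or (max(total, step) != (step + total))): true | step := -13 | (max(base, count) == (-2 + total)): false | result 1. revised: extra := 0 | count := -1 | total := -1 | (not ((not (((step - total) % (step - -4)) == (total - step))) and (not (max(total, step) != (step + total))))): true | step := -13 | (max(base, count) == (-2 + total)): false | result 1. Both give 1.
An exhaustive pass over the 40 declared inputs shows identical outputs.
verdict: equivalent


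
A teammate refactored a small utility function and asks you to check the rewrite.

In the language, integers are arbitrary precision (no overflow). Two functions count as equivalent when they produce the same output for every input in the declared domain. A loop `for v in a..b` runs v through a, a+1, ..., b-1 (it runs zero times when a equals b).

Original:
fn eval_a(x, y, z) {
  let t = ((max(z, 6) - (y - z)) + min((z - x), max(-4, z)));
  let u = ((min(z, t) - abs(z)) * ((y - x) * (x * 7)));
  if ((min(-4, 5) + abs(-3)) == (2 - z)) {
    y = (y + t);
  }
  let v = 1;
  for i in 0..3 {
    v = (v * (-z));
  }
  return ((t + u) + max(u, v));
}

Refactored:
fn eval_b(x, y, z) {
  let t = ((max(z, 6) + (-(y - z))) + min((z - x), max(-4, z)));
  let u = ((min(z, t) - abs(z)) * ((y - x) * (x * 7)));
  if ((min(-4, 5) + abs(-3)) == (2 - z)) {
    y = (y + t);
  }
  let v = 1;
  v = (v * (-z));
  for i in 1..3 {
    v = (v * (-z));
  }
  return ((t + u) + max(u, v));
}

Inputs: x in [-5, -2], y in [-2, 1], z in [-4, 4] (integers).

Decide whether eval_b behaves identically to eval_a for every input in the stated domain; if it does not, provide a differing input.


Equivalent — the differences include arithmetic usage differs, loop structure differs, statement counts differ, yet no declared input distinguishes the two.
Spot check at x=-4, y=-2, z=-4 — eval_a: t = 0; u = 448; ((min(-4, 5) + abs(-3)) == (2 - z)) -> false; v = 1; [i=0]; v = 4; [i=1]; v = 16; [i=2]; v = 64; return 896. eval_b: t = 0; u = 448; ((min(-4, 5) + abs(-3)) == (2 - z)) -> false; v = 1; v = 4; [i=1]; v = 16; [i=2]; v = 64; return 896. Both give 896.
Sweeping the whole domain (144 inputs) finds no disagreement.
verdict: equivalent


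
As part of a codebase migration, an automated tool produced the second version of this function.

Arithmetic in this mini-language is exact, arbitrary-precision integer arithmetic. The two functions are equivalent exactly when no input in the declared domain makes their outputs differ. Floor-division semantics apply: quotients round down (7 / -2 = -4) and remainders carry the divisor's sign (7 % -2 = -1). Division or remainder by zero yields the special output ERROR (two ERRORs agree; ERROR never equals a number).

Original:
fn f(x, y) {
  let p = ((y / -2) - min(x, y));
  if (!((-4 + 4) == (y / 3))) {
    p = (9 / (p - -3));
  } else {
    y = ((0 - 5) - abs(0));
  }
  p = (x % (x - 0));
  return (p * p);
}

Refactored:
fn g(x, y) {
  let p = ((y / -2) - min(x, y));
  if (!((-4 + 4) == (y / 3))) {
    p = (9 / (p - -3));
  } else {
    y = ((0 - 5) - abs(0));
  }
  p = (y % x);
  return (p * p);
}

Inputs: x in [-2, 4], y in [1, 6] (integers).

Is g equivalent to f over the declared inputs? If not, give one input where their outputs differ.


At x=-2, y=1: f gives 0, g gives 1.
verdict: not equivalent; witness: x=-2, y=1


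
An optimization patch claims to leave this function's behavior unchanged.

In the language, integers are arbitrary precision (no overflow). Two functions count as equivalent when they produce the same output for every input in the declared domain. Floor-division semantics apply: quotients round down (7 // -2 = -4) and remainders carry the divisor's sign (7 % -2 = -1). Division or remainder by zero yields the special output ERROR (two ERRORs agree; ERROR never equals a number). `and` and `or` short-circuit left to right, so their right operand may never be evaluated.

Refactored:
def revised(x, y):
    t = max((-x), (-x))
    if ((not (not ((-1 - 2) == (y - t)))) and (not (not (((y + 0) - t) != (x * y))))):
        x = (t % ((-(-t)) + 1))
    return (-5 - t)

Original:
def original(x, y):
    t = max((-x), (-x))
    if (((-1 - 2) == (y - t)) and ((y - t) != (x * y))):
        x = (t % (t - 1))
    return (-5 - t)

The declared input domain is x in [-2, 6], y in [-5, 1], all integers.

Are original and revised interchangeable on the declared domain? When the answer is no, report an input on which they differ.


Take x=-1, y=-2.
original: t becomes 1; next (((-1 - 2) == (y - t)) and ((y - t) != (x * y))) evaluates to true; next hits division by zero so the output is ERROR
revised: t becomes 1; next ((not (not ((-1 - 2) == (y - t)))) and (not (not (((y + 0) - t) != (x * y))))) evaluates to true; next x becomes 1; next final value -6
ERROR != -6, so the rewrite changes behavior.
verdict: not equivalent; witness: x=-1, y=-2


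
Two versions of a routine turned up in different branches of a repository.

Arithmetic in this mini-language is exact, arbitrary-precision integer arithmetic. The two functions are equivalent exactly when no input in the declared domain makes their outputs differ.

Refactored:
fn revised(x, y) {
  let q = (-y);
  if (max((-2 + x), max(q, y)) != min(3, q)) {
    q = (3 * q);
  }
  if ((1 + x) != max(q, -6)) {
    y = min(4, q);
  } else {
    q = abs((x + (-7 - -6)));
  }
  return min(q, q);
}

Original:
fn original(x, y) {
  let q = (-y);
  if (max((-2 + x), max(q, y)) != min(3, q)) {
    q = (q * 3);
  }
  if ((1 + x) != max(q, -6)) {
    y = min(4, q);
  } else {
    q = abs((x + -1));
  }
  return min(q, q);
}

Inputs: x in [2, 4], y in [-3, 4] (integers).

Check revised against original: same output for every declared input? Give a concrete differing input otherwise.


Behavior is preserved: although arithmetic usage differs; and constant usage differs, the outputs never diverge.
Tracing x=4, y=-2: original: q := 2 | (max((-2 + x), max(q, y)) != min(3, q)): false | ((1 + x) != max(q, -6)): true | y := 2 | result 2 | revised: q := 2 | (max((-2 + x), max(q, y)) != min(3, q)): false | ((1 + x) != max(q, -6)): true | y := 2 | result 2 — matching result 2.
An exhaustive pass over the 24 declared inputs shows identical outputs.
verdict: equivalent


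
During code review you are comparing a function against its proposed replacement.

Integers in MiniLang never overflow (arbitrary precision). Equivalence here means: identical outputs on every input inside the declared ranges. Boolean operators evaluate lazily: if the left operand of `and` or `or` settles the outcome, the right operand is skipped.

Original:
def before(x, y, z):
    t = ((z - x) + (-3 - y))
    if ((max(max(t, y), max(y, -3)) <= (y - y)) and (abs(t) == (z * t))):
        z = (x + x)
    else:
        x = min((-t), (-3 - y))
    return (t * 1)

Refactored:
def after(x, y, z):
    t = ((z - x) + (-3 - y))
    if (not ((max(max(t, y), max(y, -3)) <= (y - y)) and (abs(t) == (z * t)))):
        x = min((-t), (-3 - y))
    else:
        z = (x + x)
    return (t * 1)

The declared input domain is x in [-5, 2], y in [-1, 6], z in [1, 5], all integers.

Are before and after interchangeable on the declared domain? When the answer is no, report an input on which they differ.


Comparing the listings, the differences include: boolean connective usage differs.
Tracing x=-2, y=5, z=4: before: t = -2; ((max(max(t, y), max(y, -3)) <= (y - y)) and (abs(t) == (z * t))) -> false; x = -8; return -2 | after: t = -2; (not ((max(max(t, y), max(y, -3)) <= (y - y)) and (abs(t) == (z * t)))) -> true; x = -8; return -2 — matching result -2.
An exhaustive pass over the 320 declared inputs shows identical outputs.
verdict: equivalent


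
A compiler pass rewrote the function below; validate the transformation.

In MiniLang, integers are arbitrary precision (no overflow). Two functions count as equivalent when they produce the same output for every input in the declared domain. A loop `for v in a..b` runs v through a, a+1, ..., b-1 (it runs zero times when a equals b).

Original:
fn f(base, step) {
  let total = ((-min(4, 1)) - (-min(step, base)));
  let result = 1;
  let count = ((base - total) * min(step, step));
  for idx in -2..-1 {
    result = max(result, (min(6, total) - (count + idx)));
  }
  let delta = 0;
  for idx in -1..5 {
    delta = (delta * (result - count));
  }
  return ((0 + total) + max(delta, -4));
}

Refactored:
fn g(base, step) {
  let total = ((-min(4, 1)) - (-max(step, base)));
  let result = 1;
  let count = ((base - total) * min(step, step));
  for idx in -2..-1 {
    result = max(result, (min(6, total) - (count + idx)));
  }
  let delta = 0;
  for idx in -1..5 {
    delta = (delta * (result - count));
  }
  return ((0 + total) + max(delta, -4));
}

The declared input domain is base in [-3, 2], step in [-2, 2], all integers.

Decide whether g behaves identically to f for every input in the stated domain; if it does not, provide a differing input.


These are not equivalent — on base=-3, step=-2 the outputs split (-4 vs -3).
f: total = -4; result = 1; count = -2; [idx=-2]; result = 1; delta = 0; [idx=-1]; delta = 0; [idx=0]; delta = 0; [idx=1]; delta = 0; [idx=2]; delta = 0; [idx=3]; delta = 0; [idx=4]; delta = 0; return -4
g: total = -3; result = 1; count = 0; [idx=-2]; result = 1; delta = 0; [idx=-1]; delta = 0; [idx=0]; delta = 0; [idx=1]; delta = 0; [idx=2]; delta = 0; [idx=3]; delta = 0; [idx=4]; delta = 0; return -3
verdict: not equivalent; witness: base=-3, step=-2


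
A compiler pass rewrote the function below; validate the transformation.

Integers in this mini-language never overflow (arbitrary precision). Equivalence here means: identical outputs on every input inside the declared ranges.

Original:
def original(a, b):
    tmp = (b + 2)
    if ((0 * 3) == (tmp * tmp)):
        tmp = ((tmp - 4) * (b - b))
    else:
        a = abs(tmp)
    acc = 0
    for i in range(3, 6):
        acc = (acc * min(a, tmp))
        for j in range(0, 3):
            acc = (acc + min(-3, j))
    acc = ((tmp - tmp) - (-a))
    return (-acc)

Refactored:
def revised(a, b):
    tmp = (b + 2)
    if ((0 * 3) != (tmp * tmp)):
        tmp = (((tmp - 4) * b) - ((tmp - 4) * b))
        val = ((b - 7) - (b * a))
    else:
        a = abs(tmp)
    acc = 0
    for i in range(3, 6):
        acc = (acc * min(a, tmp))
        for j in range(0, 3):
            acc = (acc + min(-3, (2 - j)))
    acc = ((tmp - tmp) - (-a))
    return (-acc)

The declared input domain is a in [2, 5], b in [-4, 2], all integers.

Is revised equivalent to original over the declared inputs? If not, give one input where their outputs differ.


The rewrite breaks on a=2, b=-3, where the results are -1 and -2.
original: tmp=-1, then ((0 * 3) == (tmp * tmp)) is false, then a=1, then acc=0, then (i=3), then acc=0, then (j=0), then acc=-3, then (j=1), then acc=-6, then (j=2), then acc=-9, then (i=4), then acc=9, then (j=0), then acc=6, then (j=1), then acc=3, then (j=2), then acc=0, then (i=5), then acc=0, then (j=0), then acc=-3, then (j=1), then acc=-6, then (j=2), then acc=-9, then acc=1, then returns -1
revised: tmp=-1, then ((0 * 3) != (tmp * tmp)) is true, then tmp=0, then val=-4, then acc=0, then (i=3), then acc=0, then (j=0), then acc=-3, then (j=1), then acc=-6, then (j=2), then acc=-9, then (i=4), then acc=0, then (j=0), then acc=-3, then (j=1), then acc=-6, then (j=2), then acc=-9, then (i=5), then acc=0, then (j=0), then acc=-3, then (j=1), then acc=-6, then (j=2), then acc=-9, then acc=2, then returns -2
verdict: not equivalent; witness: a=2, b=-3


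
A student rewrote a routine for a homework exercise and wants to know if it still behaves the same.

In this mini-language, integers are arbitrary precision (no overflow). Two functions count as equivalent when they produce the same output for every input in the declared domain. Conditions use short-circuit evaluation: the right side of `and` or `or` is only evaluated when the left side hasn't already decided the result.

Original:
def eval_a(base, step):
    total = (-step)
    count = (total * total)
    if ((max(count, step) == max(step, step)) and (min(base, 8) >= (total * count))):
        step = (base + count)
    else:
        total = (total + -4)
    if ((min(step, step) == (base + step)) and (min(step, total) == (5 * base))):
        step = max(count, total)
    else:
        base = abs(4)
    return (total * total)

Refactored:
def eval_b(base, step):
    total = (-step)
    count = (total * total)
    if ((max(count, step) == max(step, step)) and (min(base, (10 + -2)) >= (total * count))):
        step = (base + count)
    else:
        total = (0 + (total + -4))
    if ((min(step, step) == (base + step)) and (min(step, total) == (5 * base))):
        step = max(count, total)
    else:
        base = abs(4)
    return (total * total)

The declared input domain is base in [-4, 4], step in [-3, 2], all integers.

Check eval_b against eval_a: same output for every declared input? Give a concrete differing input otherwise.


Changes here: arithmetic usage differs; constant usage differs; the full 54-point sweep finds no disagreement.
verdict: equivalent


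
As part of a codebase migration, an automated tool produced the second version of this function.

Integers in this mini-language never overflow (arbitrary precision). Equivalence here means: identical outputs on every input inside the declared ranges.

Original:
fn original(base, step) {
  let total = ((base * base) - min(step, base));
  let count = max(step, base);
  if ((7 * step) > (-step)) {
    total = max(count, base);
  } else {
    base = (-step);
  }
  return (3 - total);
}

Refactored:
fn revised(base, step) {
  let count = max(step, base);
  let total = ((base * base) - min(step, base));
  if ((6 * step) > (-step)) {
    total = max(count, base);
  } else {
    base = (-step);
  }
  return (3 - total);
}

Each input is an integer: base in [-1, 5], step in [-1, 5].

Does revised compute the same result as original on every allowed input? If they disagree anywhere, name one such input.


The edit looks behavioral (`7` became `6`), but over these ranges it never changes the outcome.
As a probe, take base=3, step=2: original runs total becomes 7; next count becomes 3; next ((7 * step) > (-step)) evaluates to true; next total becomes 3; next final value 0; revised runs count becomes 3; next total becomes 7; next ((6 * step) > (-step)) evaluates to true; next total becomes 3; next final value 0; both end at 0.
Checked all 49 inputs in the declared domain: the outputs agree on every one.
verdict: equivalent


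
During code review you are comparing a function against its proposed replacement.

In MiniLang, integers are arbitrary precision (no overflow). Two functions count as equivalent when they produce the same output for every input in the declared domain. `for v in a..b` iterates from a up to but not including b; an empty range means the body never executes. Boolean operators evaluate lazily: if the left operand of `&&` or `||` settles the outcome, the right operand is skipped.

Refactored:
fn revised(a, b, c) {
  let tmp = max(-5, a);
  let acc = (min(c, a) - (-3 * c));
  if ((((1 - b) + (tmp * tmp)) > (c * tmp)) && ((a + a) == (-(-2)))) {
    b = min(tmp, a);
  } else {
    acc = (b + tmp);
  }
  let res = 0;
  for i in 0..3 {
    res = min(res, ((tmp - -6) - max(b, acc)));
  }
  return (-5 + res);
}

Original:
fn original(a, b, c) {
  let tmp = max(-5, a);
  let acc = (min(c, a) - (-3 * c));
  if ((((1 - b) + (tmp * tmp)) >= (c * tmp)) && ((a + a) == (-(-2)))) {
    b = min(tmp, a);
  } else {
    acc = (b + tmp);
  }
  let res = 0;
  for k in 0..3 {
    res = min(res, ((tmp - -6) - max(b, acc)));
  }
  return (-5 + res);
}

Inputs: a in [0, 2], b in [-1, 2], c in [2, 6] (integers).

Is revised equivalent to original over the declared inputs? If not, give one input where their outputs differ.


These are not equivalent — on a=1, b=-1, c=3 the outputs split (-8 vs -5).
original: tmp=1, then acc=10, then ((((1 - b) + (tmp * tmp)) >= (c * tmp)) && ((a + a) == (-(-2)))) is true, then b=1, then res=0, then (k=0), then res=-3, then (k=1), then res=-3, then (k=2), then res=-3, then returns -8
revised: tmp=1, then acc=10, then ((((1 - b) + (tmp * tmp)) > (c * tmp)) && ((a + a) == (-(-2)))) is false, then acc=0, then res=0, then (i=0), then res=0, then (i=1), then res=0, then (i=2), then res=0, then returns -5
verdict: not equivalent; witness: a=1, b=-1, c=3


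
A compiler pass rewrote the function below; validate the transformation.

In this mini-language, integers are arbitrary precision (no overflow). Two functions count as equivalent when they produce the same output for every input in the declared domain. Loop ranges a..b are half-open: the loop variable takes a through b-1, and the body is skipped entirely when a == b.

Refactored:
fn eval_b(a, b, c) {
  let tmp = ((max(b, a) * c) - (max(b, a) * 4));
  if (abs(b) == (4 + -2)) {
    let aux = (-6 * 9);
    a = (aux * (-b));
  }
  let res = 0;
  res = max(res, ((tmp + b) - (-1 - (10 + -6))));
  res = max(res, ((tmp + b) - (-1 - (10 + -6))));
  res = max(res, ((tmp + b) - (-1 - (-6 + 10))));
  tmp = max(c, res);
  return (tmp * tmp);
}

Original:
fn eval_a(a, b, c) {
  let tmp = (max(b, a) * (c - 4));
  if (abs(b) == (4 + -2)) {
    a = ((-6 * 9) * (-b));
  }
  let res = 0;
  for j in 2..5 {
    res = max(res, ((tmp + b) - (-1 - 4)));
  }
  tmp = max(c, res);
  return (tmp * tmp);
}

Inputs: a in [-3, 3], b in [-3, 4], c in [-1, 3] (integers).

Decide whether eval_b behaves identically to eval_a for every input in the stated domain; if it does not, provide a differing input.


Changes here: constant usage differs; arithmetic usage differs; min/max/abs usage differs; statement counts differ; local variable names differ; loop structure differs; the full 280-point sweep finds no disagreement.
verdict: equivalent


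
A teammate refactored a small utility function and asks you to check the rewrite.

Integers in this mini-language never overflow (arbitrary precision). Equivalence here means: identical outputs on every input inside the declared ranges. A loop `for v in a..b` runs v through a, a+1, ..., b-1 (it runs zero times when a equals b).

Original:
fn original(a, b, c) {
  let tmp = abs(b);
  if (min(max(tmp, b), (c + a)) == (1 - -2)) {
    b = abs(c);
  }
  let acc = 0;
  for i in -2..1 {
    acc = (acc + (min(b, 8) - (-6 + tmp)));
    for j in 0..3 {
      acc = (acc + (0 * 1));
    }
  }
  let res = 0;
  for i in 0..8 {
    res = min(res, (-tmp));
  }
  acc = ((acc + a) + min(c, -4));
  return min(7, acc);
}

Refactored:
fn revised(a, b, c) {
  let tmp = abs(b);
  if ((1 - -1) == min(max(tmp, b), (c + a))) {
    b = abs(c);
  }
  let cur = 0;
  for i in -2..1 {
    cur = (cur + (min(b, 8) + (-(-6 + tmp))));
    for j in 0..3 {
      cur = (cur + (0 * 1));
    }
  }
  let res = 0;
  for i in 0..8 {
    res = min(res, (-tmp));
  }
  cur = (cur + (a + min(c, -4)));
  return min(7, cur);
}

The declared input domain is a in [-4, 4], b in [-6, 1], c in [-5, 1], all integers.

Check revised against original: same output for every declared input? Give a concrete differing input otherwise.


Try a=1, b=-6, c=1.
original: tmp becomes 6; next (min(max(tmp, b), (c + a)) == (1 - -2)) evaluates to false; next acc becomes 0; next at i=-2:; next acc becomes -6; next at j=0:; next acc becomes -6; next at j=1:; next acc becomes -6; next at j=2:; next acc becomes -6; next at i=-1:; next acc becomes -12; next at j=0:; next acc becomes -12; next at j=1:; next acc becomes -12; next at j=2:; next acc becomes -12; next at i=0:; next acc becomes -18; next at j=0:; next acc becomes -18; next at j=1:; next acc becomes -18; next at j=2:; next acc becomes -18; next res becomes 0; next at i=0:; next res becomes -6; next at i=1:; next res becomes -6; next at i=2:; next res becomes -6; next at i=3:; next res becomes -6; next at i=4:; next res becomes -6; next at i=5:; next res becomes -6; next at i=6:; next res becomes -6; next at i=7:; next res becomes -6; next acc becomes -21; next final value -21
revised: tmp becomes 6; next ((1 - -1) == min(max(tmp, b), (c + a))) evaluates to true; next b becomes 1; next cur becomes 0; next at i=-2:; next cur becomes 1; next at j=0:; next cur becomes 1; next at j=1:; next cur becomes 1; next at j=2:; next cur becomes 1; next at i=-1:; next cur becomes 2; next at j=0:; next cur becomes 2; next at j=1:; next cur becomes 2; next at j=2:; next cur becomes 2; next at i=0:; next cur becomes 3; next at j=0:; next cur becomes 3; next at j=1:; next cur becomes 3; next at j=2:; next cur becomes 3; next res becomes 0; next at i=0:; next res becomes -6; next at i=1:; next res becomes -6; next at i=2:; next res becomes -6; next at i=3:; next res becomes -6; next at i=4:; next res becomes -6; next at i=5:; next res becomes -6; next at i=6:; next res becomes -6; next at i=7:; next res becomes -6; next cur becomes 0; next final value 0
-21 vs 0 — the two versions disagree here.
verdict: not equivalent; witness: a=1, b=-6, c=1


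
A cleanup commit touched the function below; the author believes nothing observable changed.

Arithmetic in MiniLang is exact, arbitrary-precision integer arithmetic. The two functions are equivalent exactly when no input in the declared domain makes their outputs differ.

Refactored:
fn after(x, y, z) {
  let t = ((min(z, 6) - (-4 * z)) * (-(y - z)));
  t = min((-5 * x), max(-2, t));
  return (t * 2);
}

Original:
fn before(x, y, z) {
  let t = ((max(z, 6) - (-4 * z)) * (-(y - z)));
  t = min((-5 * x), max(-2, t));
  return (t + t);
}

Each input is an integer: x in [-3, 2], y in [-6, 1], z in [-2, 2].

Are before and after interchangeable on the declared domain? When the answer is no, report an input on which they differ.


There is a counterexample at x=-3, y=-6, z=-1: 20 on one side, -4 on the other.
before: t := 10 | t := 10 | result 20
after: t := -25 | t := -2 | result -4
verdict: not equivalent; witness: x=-3, y=-6, z=-1


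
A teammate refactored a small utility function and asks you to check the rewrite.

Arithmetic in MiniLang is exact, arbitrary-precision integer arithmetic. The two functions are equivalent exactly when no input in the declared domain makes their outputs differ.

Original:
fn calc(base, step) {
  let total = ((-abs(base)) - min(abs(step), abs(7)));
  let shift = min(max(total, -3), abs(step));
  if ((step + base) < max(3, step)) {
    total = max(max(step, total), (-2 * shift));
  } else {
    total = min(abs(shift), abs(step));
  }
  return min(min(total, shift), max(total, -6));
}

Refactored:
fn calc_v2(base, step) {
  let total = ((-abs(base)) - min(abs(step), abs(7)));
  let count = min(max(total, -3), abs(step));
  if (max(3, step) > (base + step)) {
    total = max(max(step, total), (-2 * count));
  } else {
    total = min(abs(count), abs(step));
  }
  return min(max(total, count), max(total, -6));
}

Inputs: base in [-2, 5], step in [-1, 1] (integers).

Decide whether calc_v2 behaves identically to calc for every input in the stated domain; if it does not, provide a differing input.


These are not equivalent — on base=-2, step=-1 the outputs split (-3 vs 6).
calc: total = -3; shift = -3; ((step + base) < max(3, step)) -> true; total = 6; return -3
calc_v2: total = -3; count = -3; (max(3, step) > (base + step)) -> true; total = 6; return 6
verdict: not equivalent; witness: base=-2, step=-1
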